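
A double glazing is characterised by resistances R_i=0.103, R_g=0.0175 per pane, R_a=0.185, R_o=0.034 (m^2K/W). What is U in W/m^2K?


Total thermal resistance (series):
  R_total = R_in + R_glass + R_air + R_glass + R_out
  R_total = 0.103 + 0.0175 + 0.185 + 0.0175 + 0.034 = 0.357 m^2K/W
U-value = 1 / R_total = 1 / 0.357 = 2.801 W/m^2K

2.801 W/m^2K


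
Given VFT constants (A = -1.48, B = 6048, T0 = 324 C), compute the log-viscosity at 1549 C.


VFT equation: log(eta) = A + B / (T - T0)
  T - T0 = 1549 - 324 = 1225
  B / (T - T0) = 6048 / 1225 = 4.937
  log(eta) = -1.48 + 4.937 = 3.457

3.457


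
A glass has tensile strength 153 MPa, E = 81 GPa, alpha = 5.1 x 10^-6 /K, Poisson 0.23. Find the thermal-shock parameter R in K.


Thermal shock resistance: R = sigma * (1 - nu) / (E * alpha)
  Numerator = 153 * (1 - 0.23) = 117.81
  Denominator = 81 * 1000 * (5.1 x 10^-6) = 0.4131
  R = 117.81 / 0.4131 = 285.2 K

285.2 K


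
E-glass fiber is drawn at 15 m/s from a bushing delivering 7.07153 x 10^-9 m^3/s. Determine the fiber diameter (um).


Cross-sectional area from continuity:
  A = Q / v = 7.07153 x 10^-9 / 15 = 4.714353 x 10^-10 m^2
Diameter from circular cross-section:
  d = sqrt(4A / pi) * 10^6 (m -> um)
  d = sqrt(4 * 4.714353 x 10^-10 / pi) * 10^6 = 24.5 um

24.5 um


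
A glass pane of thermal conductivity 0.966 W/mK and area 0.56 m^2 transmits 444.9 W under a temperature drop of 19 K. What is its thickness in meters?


Fourier's law: t = k * A * dT / Q
  t = 0.966 * 0.56 * 19 / 444.9
  t = 10.27824 / 444.9 = 0.0231 m

0.0231 m


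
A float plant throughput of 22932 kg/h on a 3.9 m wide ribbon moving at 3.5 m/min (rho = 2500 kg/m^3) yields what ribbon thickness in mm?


Ribbon cross-section from mass balance:
  Volume rate = throughput / density = 22932 / 2500 = 9.1728 m^3/h
  thickness = volume rate / (speed * 60 * width), i.e.
  thickness = throughput / (60 * speed * width * density) * 1000
  thickness = 22932 / (60 * 3.5 * 3.9 * 2500) * 1000 = 11.2 mm

11.2 mm


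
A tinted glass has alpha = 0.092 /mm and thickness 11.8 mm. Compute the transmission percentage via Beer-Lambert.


Beer-Lambert law: T = exp(-alpha * thickness)
  exponent = -0.092 * 11.8 = -1.0856
  T = exp(-1.0856) = 0.3377
  Percentage = 0.3377 * 100 = 33.77%

33.77%


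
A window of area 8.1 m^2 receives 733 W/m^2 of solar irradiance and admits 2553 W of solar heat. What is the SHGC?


Rearrange Q = Area * SHGC * Irradiance:
  SHGC = Q / (Area * Irradiance)
  SHGC = 2553 / (8.1 * 733) = 0.43

0.43


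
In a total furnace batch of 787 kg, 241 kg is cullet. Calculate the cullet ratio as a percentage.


Cullet ratio = (cullet mass / total batch mass) * 100
  Ratio = 241 / 787 * 100 = 30.62%

30.62%


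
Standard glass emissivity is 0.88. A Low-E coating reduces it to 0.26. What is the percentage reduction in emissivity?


Percentage reduction = (1 - coated/uncoated) * 100
  Ratio = 0.26 / 0.88 = 0.2955
  Reduction = (1 - 0.2955) * 100 = 70.5%

70.5%


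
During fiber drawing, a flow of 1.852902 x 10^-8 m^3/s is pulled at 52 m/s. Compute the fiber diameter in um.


Cross-sectional area from continuity:
  A = Q / v = 1.852902 x 10^-8 / 52 = 3.563273 x 10^-10 m^2
Diameter from circular cross-section:
  d = sqrt(4A / pi) * 10^6 (m -> um)
  d = sqrt(4 * 3.563273 x 10^-10 / pi) * 10^6 = 21.3 um

21.3 um


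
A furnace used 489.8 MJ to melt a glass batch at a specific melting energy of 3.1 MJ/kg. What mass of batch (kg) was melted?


Rearrange E = m * s for m:
  m = E / s
  m = 489.8 / 3.1 = 158.0 kg

158.0 kg


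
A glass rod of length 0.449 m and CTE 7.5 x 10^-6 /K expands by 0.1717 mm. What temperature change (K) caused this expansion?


Rearrange dL = alpha * L0 * dT for dT:
  dT = dL / (alpha * L0)
  dL (m) = 0.1717 / 1000 = 0.0001717
  dT = 0.0001717 / ((7.5 x 10^-6) * 0.449) = 51.0 K

51.0 K


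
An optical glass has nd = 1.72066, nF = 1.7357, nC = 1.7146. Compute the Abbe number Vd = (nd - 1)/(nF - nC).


Abbe number formula: Vd = (nd - 1) / (nF - nC)
  nd - 1 = 1.72066 - 1 = 0.72066
  nF - nC = 1.7357 - 1.7146 = 0.0211
  Vd = 0.72066 / 0.0211 = 34.15

34.15


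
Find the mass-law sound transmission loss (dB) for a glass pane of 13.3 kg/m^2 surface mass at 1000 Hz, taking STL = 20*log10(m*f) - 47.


Mass law: STL = 20 * log10(m * f) - 47
  m * f = 13.3 * 1000 = 13300
  log10(13300) = 4.12385
  STL = 20 * 4.12385 - 47 = 82.477 - 47 = 35.5 dB

35.5 dB


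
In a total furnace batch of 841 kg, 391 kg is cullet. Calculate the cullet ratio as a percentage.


Cullet ratio = (cullet mass / total batch mass) * 100
  Ratio = 391 / 841 * 100 = 46.49%

46.49%


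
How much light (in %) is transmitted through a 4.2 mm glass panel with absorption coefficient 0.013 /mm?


Beer-Lambert law: T = exp(-alpha * thickness)
  exponent = -0.013 * 4.2 = -0.0546
  T = exp(-0.0546) = 0.9469
  Percentage = 0.9469 * 100 = 94.69%

94.69%


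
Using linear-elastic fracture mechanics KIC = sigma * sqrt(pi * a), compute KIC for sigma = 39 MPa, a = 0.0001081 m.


Fracture toughness: KIC = sigma * sqrt(pi * a)
  pi * a = pi * 0.0001081 = 0.000339606
  sqrt(pi * a) = 0.018428
  KIC = 39 * 0.018428 = 0.719 MPa*sqrt(m)

0.719 MPa*sqrt(m)


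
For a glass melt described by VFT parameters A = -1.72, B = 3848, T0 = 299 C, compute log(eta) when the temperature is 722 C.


VFT equation: log(eta) = A + B / (T - T0)
  T - T0 = 722 - 299 = 423
  B / (T - T0) = 3848 / 423 = 9.097
  log(eta) = -1.72 + 9.097 = 7.377

7.377


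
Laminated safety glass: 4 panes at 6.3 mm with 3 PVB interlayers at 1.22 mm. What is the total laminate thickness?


Total thickness = glass contribution + PVB contribution
  Glass: 4 * 6.3 = 25.2 mm
  PVB: 3 * 1.22 = 3.66 mm
  Total = 25.2 + 3.66 = 28.86 mm

28.86 mm


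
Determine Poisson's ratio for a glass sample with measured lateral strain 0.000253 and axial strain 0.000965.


Poisson's ratio: nu = lateral strain / axial strain
  nu = 0.000253 / 0.000965 = 0.2622

0.2622


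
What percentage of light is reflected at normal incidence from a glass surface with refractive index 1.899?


Fresnel reflectance at normal incidence:
  R = ((n - 1)/(n + 1))^2
  (n - 1)/(n + 1) = (1.899 - 1)/(1.899 + 1) = 0.310107
  R = 0.310107^2 = 0.0961664
  R(%) = 0.0961664 * 100 = 9.617%

9.617%


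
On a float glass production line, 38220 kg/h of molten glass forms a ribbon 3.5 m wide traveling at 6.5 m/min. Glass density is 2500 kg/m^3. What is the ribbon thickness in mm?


Ribbon cross-section from mass balance:
  Volume rate = throughput / density = 38220 / 2500 = 15.288 m^3/h
  thickness = volume rate / (speed * 60 * width), i.e.
  thickness = throughput / (60 * speed * width * density) * 1000
  thickness = 38220 / (60 * 6.5 * 3.5 * 2500) * 1000 = 11.2 mm

11.2 mm


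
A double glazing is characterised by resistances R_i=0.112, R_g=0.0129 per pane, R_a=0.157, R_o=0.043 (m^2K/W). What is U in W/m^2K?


Total thermal resistance (series):
  R_total = R_in + R_glass + R_air + R_glass + R_out
  R_total = 0.112 + 0.0129 + 0.157 + 0.0129 + 0.043 = 0.3378 m^2K/W
U-value = 1 / R_total = 1 / 0.3378 = 2.96 W/m^2K

2.96 W/m^2K


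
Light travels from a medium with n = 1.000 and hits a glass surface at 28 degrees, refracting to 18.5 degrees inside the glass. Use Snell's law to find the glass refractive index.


Apply Snell's law: n1 * sin(theta1) = n2 * sin(theta2)
  n2 = n1 * sin(theta1) / sin(theta2)
  sin(28) = 0.469472
  sin(18.5) = 0.317305
  n2 = 1.000 * 0.469472 / 0.317305 = 1.4796

1.4796


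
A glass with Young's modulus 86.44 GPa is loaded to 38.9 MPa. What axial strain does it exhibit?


Rearrange E = sigma / epsilon:
  epsilon = sigma / E
  E (MPa) = 86.44 * 1000 = 86440
  epsilon = 38.9 / 86440 = 0.00045

0.00045


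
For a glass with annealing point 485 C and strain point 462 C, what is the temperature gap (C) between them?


Gap = T_anneal - T_strain:
  gap = 485 - 462 = 23 C

23 C


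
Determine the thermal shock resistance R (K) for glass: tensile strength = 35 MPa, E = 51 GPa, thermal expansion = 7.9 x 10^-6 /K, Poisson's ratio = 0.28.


Thermal shock resistance: R = sigma * (1 - nu) / (E * alpha)
  Numerator = 35 * (1 - 0.28) = 25.2
  Denominator = 51 * 1000 * (7.9 x 10^-6) = 0.4029
  R = 25.2 / 0.4029 = 62.5 K

62.5 K


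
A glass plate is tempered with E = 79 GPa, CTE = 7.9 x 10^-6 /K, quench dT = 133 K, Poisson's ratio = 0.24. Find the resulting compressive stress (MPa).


Tempering stress: sigma = E * alpha * dT / (1 - nu)
  E (MPa) = 79 * 1000 = 79000
  Numerator = 79000 * (7.9 x 10^-6) * 133 = 83.0053
  Denominator = 1 - 0.24 = 0.76
  sigma = 83.0053 / 0.76 = 109.2 MPa

109.2 MPa


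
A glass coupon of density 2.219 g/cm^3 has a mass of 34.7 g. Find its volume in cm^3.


Rearrange rho = m / V:
  V = m / rho
  V = 34.7 / 2.219 = 15.638 cm^3

15.638 cm^3


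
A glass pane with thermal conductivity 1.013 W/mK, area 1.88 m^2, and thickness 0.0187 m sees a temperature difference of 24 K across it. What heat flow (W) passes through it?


Fourier's law: Q = k * A * dT / t
  Q = 1.013 * 1.88 * 24 / 0.0187
  Q = 45.70656 / 0.0187 = 2444.2 W

2444.2 W


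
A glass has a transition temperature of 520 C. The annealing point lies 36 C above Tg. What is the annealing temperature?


The annealing temperature is Tg plus the offset:
  T_anneal = 520 + 36 = 556 C

556 C


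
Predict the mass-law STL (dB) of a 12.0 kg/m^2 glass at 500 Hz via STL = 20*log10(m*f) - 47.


Mass law: STL = 20 * log10(m * f) - 47
  m * f = 12.0 * 500 = 6000
  log10(6000) = 3.77815
  STL = 20 * 3.77815 - 47 = 75.563 - 47 = 28.6 dB

28.6 dB


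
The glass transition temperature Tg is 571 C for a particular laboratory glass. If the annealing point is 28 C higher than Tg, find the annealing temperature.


The annealing temperature is Tg plus the offset:
  T_anneal = 571 + 28 = 599 C

599 C


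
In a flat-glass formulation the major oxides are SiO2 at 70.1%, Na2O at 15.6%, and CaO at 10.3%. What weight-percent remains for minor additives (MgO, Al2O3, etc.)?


Sum the three major oxides:
  SiO2 + Na2O + CaO = 70.1 + 15.6 + 10.3 = 96.0%
Subtract from 100%:
  Others = 100 - 96.0 = 4.0%

4.0%


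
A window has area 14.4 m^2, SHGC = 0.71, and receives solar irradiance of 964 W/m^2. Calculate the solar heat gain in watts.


Solar heat gain: Q = Area * SHGC * Irradiance
  Q = 14.4 * 0.71 * 964 = 9855.9 W

9855.9 W


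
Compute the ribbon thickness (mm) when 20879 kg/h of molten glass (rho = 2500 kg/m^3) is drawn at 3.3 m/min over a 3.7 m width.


Ribbon cross-section from mass balance:
  Volume rate = throughput / density = 20879 / 2500 = 8.3516 m^3/h
  thickness = volume rate / (speed * 60 * width), i.e.
  thickness = throughput / (60 * speed * width * density) * 1000
  thickness = 20879 / (60 * 3.3 * 3.7 * 2500) * 1000 = 11.4 mm

11.4 mm


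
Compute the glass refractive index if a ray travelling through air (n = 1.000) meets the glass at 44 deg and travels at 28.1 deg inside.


Apply Snell's law: n1 * sin(theta1) = n2 * sin(theta2)
  n2 = n1 * sin(theta1) / sin(theta2)
  sin(44) = 0.694658
  sin(28.1) = 0.471012
  n2 = 1.000 * 0.694658 / 0.471012 = 1.4748

1.4748


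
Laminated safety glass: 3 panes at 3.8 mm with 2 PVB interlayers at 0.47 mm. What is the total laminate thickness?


Total thickness = glass contribution + PVB contribution
  Glass: 3 * 3.8 = 11.4 mm
  PVB: 2 * 0.47 = 0.94 mm
  Total = 11.4 + 0.94 = 12.34 mm

12.34 mm


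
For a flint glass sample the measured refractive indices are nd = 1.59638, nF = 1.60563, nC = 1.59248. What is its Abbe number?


Abbe number formula: Vd = (nd - 1) / (nF - nC)
  nd - 1 = 1.59638 - 1 = 0.59638
  nF - nC = 1.60563 - 1.59248 = 0.01315
  Vd = 0.59638 / 0.01315 = 45.35

45.35


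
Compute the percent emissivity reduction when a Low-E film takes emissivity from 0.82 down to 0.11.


Percentage reduction = (1 - coated/uncoated) * 100
  Ratio = 0.11 / 0.82 = 0.1341
  Reduction = (1 - 0.1341) * 100 = 86.6%

86.6%


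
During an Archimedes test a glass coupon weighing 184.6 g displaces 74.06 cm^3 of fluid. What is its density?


Use the definition of density:
  rho = mass / volume
  rho = 184.6 / 74.06 = 2.493 g/cm^3

2.493 g/cm^3


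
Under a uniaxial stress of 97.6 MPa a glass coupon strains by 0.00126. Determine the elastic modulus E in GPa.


Young's modulus: E = stress / strain
  E = 97.6 MPa / 0.00126 = 77460.32 MPa
Convert to GPa: 77460.32 / 1000 = 77.46 GPa

77.46 GPa


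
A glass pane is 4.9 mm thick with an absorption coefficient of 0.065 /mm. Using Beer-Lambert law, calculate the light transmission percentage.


Beer-Lambert law: T = exp(-alpha * thickness)
  exponent = -0.065 * 4.9 = -0.3185
  T = exp(-0.3185) = 0.7272
  Percentage = 0.7272 * 100 = 72.72%

72.72%


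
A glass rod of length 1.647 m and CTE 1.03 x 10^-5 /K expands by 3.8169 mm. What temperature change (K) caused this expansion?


Rearrange dL = alpha * L0 * dT for dT:
  dT = dL / (alpha * L0)
  dL (m) = 3.8169 / 1000 = 0.0038169
  dT = 0.0038169 / ((1.03 x 10^-5) * 1.647) = 225.0 K

225.0 K


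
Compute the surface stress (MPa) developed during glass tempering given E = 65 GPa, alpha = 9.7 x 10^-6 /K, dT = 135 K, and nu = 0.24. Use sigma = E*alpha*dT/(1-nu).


Tempering stress: sigma = E * alpha * dT / (1 - nu)
  E (MPa) = 65 * 1000 = 65000
  Numerator = 65000 * (9.7 x 10^-6) * 135 = 85.1175
  Denominator = 1 - 0.24 = 0.76
  sigma = 85.1175 / 0.76 = 112.0 MPa

112.0 MPa


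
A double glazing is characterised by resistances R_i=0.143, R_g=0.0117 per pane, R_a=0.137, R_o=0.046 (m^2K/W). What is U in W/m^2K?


Total thermal resistance (series):
  R_total = R_in + R_glass + R_air + R_glass + R_out
  R_total = 0.143 + 0.0117 + 0.137 + 0.0117 + 0.046 = 0.3494 m^2K/W
U-value = 1 / R_total = 1 / 0.3494 = 2.862 W/m^2K

2.862 W/m^2K


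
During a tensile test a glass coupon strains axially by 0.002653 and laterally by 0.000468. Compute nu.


Poisson's ratio: nu = lateral strain / axial strain
  nu = 0.000468 / 0.002653 = 0.1764

0.1764


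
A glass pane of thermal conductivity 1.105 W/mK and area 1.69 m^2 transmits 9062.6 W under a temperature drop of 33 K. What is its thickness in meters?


Fourier's law: t = k * A * dT / Q
  t = 1.105 * 1.69 * 33 / 9062.6
  t = 61.62585 / 9062.6 = 0.0068 m

0.0068 m


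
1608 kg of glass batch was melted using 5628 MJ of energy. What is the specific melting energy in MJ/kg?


Rearrange E = m * s for s:
  s = E / m
  s = 5628 / 1608 = 3.5 MJ/kg

3.5 MJ/kg


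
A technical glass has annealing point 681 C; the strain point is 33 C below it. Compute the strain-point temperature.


Strain point = annealing point - difference:
  T_strain = 681 - 33 = 648 C

648 C


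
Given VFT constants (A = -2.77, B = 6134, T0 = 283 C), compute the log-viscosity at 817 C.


VFT equation: log(eta) = A + B / (T - T0)
  T - T0 = 817 - 283 = 534
  B / (T - T0) = 6134 / 534 = 11.487
  log(eta) = -2.77 + 11.487 = 8.717

8.717


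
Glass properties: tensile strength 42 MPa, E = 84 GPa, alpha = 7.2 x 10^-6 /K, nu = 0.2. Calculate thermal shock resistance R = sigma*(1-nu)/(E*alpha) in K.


Thermal shock resistance: R = sigma * (1 - nu) / (E * alpha)
  Numerator = 42 * (1 - 0.2) = 33.6
  Denominator = 84 * 1000 * (7.2 x 10^-6) = 0.6048
  R = 33.6 / 0.6048 = 55.6 K

55.6 K


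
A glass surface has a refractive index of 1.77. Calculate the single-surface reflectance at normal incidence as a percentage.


Fresnel reflectance at normal incidence:
  R = ((n - 1)/(n + 1))^2
  (n - 1)/(n + 1) = (1.77 - 1)/(1.77 + 1) = 0.277978
  R = 0.277978^2 = 0.0772718
  R(%) = 0.0772718 * 100 = 7.727%

7.727%


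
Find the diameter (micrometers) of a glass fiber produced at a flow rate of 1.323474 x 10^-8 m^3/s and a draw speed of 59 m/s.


Cross-sectional area from continuity:
  A = Q / v = 1.323474 x 10^-8 / 59 = 2.243176 x 10^-10 m^2
Diameter from circular cross-section:
  d = sqrt(4A / pi) * 10^6 (m -> um)
  d = sqrt(4 * 2.243176 x 10^-10 / pi) * 10^6 = 16.9 um

16.9 um


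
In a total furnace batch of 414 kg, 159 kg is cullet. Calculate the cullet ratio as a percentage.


Cullet ratio = (cullet mass / total batch mass) * 100
  Ratio = 159 / 414 * 100 = 38.41%

38.41%


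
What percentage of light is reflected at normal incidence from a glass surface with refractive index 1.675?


Fresnel reflectance at normal incidence:
  R = ((n - 1)/(n + 1))^2
  (n - 1)/(n + 1) = (1.675 - 1)/(1.675 + 1) = 0.252336
  R = 0.252336^2 = 0.0636735
  R(%) = 0.0636735 * 100 = 6.367%

6.367%


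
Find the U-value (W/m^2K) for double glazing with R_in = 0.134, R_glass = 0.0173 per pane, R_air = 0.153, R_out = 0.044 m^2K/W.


Total thermal resistance (series):
  R_total = R_in + R_glass + R_air + R_glass + R_out
  R_total = 0.134 + 0.0173 + 0.153 + 0.0173 + 0.044 = 0.3656 m^2K/W
U-value = 1 / R_total = 1 / 0.3656 = 2.735 W/m^2K

2.735 W/m^2K


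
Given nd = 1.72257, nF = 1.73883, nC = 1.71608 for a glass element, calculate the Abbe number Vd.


Abbe number formula: Vd = (nd - 1) / (nF - nC)
  nd - 1 = 1.72257 - 1 = 0.72257
  nF - nC = 1.73883 - 1.71608 = 0.02275
  Vd = 0.72257 / 0.02275 = 31.76

31.76


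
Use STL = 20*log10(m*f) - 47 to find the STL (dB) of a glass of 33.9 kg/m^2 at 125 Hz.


Mass law: STL = 20 * log10(m * f) - 47
  m * f = 33.9 * 125 = 4237.5
  log10(4237.5) = 3.62711
  STL = 20 * 3.62711 - 47 = 72.5422 - 47 = 25.5 dB

25.5 dB


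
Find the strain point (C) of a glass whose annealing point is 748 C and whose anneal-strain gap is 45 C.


Strain point = annealing point - difference:
  T_strain = 748 - 45 = 703 C

703 C


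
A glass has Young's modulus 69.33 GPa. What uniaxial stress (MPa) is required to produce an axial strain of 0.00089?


Rearrange E = sigma / epsilon:
  sigma = E * epsilon
  E (MPa) = 69.33 * 1000 = 69330
  sigma = 69330 * 0.00089 = 61.7 MPa

61.7 MPa


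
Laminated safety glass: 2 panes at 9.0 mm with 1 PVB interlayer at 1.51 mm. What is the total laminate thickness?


Total thickness = glass contribution + PVB contribution
  Glass: 2 * 9.0 = 18.0 mm
  PVB: 1 * 1.51 = 1.51 mm
  Total = 18.0 + 1.51 = 19.51 mm

19.51 mm


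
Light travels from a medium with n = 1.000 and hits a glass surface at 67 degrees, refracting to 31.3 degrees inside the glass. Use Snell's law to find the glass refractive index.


Apply Snell's law: n1 * sin(theta1) = n2 * sin(theta2)
  n2 = n1 * sin(theta1) / sin(theta2)
  sin(67) = 0.920505
  sin(31.3) = 0.519519
  n2 = 1.000 * 0.920505 / 0.519519 = 1.7718

1.7718


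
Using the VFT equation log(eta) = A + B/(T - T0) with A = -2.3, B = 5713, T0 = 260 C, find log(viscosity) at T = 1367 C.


VFT equation: log(eta) = A + B / (T - T0)
  T - T0 = 1367 - 260 = 1107
  B / (T - T0) = 5713 / 1107 = 5.161
  log(eta) = -2.3 + 5.161 = 2.861

2.861


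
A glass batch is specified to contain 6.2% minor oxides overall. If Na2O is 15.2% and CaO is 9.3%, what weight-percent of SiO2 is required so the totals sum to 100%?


Known pieces sum to 100%:
  SiO2 = 100 - (others + Na2O + CaO)
  SiO2 = 100 - (6.2 + 15.2 + 9.3) = 69.3%

69.3%


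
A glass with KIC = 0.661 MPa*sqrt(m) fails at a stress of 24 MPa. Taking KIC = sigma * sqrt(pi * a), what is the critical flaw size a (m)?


Rearrange KIC = sigma * sqrt(pi * a):
  sqrt(pi * a) = KIC / sigma
  sqrt(pi * a) = 0.661 / 24 = 0.027542
  a = (KIC / sigma)^2 / pi
  a = 0.027542^2 / pi = 0.0002415 m

0.0002415 m


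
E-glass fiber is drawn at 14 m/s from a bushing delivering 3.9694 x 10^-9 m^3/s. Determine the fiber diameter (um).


Cross-sectional area from continuity:
  A = Q / v = 3.9694 x 10^-9 / 14 = 2.835286 x 10^-10 m^2
Diameter from circular cross-section:
  d = sqrt(4A / pi) * 10^6 (m -> um)
  d = sqrt(4 * 2.835286 x 10^-10 / pi) * 10^6 = 19.0 um

19.0 um


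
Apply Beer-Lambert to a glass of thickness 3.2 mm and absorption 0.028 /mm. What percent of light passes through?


Beer-Lambert law: T = exp(-alpha * thickness)
  exponent = -0.028 * 3.2 = -0.0896
  T = exp(-0.0896) = 0.9143
  Percentage = 0.9143 * 100 = 91.43%

91.43%


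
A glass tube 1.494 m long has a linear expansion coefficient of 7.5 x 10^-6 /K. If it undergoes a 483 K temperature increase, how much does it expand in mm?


Thermal expansion formula: dL = alpha * L0 * dT
  dL = (7.5 x 10^-6) * 1.494 * 483 = 0.00541202 m
Convert to mm: 0.00541202 * 1000 = 5.412 mm

5.412 mm


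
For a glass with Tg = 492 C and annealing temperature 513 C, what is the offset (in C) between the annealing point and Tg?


Offset = T_anneal - Tg:
  offset = 513 - 492 = 21 C

21 C


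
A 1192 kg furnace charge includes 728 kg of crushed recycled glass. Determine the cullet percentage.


Cullet ratio = (cullet mass / total batch mass) * 100
  Ratio = 728 / 1192 * 100 = 61.07%

61.07%


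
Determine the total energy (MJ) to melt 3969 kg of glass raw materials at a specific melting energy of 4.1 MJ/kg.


Total energy = mass * specific energy
  E = 3969 * 4.1 = 16272.9 MJ

16272.9 MJ


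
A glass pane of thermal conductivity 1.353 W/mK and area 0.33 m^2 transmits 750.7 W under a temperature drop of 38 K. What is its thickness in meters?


Fourier's law: t = k * A * dT / Q
  t = 1.353 * 0.33 * 38 / 750.7
  t = 16.96662 / 750.7 = 0.0226 m

0.0226 m


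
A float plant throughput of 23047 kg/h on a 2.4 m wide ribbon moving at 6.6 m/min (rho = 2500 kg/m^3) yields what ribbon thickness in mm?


Ribbon cross-section from mass balance:
  Volume rate = throughput / density = 23047 / 2500 = 9.2188 m^3/h
  thickness = volume rate / (speed * 60 * width), i.e.
  thickness = throughput / (60 * speed * width * density) * 1000
  thickness = 23047 / (60 * 6.6 * 2.4 * 2500) * 1000 = 9.7 mm

9.7 mm


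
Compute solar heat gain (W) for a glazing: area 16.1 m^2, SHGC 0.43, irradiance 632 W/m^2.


Solar heat gain: Q = Area * SHGC * Irradiance
  Q = 16.1 * 0.43 * 632 = 4375.3 W

4375.3 W


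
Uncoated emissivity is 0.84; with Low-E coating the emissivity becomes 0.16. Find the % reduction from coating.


Percentage reduction = (1 - coated/uncoated) * 100
  Ratio = 0.16 / 0.84 = 0.1905
  Reduction = (1 - 0.1905) * 100 = 81.0%

81.0%


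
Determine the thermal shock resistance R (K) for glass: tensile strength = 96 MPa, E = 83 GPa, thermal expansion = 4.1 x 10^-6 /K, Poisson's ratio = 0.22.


Thermal shock resistance: R = sigma * (1 - nu) / (E * alpha)
  Numerator = 96 * (1 - 0.22) = 74.88
  Denominator = 83 * 1000 * (4.1 x 10^-6) = 0.3403
  R = 74.88 / 0.3403 = 220.0 K

220.0 K


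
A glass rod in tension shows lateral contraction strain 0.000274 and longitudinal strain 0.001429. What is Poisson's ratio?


Poisson's ratio: nu = lateral strain / axial strain
  nu = 0.000274 / 0.001429 = 0.1917

0.1917


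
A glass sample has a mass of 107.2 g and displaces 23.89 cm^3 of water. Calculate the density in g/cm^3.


Use the definition of density:
  rho = mass / volume
  rho = 107.2 / 23.89 = 4.487 g/cm^3

4.487 g/cm^3


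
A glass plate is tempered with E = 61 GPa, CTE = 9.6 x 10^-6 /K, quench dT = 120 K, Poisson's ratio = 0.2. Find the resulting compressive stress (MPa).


Tempering stress: sigma = E * alpha * dT / (1 - nu)
  E (MPa) = 61 * 1000 = 61000
  Numerator = 61000 * (9.6 x 10^-6) * 120 = 70.272
  Denominator = 1 - 0.2 = 0.8
  sigma = 70.272 / 0.8 = 87.8 MPa

87.8 MPa


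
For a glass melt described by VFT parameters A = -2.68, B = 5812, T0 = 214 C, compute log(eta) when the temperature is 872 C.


VFT equation: log(eta) = A + B / (T - T0)
  T - T0 = 872 - 214 = 658
  B / (T - T0) = 5812 / 658 = 8.833
  log(eta) = -2.68 + 8.833 = 6.153

6.153


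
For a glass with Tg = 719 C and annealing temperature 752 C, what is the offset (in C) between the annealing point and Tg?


Offset = T_anneal - Tg:
  offset = 752 - 719 = 33 C

33 C


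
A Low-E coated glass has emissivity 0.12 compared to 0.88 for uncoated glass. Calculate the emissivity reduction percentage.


Percentage reduction = (1 - coated/uncoated) * 100
  Ratio = 0.12 / 0.88 = 0.1364
  Reduction = (1 - 0.1364) * 100 = 86.4%

86.4%


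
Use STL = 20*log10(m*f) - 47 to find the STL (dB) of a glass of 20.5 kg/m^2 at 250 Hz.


Mass law: STL = 20 * log10(m * f) - 47
  m * f = 20.5 * 250 = 5125
  log10(5125) = 3.70969
  STL = 20 * 3.70969 - 47 = 74.1938 - 47 = 27.2 dB

27.2 dB


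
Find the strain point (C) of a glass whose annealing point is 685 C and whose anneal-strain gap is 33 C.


Strain point = annealing point - difference:
  T_strain = 685 - 33 = 652 C

652 C


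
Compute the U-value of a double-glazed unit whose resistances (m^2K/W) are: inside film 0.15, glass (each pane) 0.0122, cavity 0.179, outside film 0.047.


Total thermal resistance (series):
  R_total = R_in + R_glass + R_air + R_glass + R_out
  R_total = 0.15 + 0.0122 + 0.179 + 0.0122 + 0.047 = 0.4004 m^2K/W
U-value = 1 / R_total = 1 / 0.4004 = 2.498 W/m^2K

2.498 W/m^2K


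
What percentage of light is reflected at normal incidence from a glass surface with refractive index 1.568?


Fresnel reflectance at normal incidence:
  R = ((n - 1)/(n + 1))^2
  (n - 1)/(n + 1) = (1.568 - 1)/(1.568 + 1) = 0.221184
  R = 0.221184^2 = 0.0489224
  R(%) = 0.0489224 * 100 = 4.892%

4.892%


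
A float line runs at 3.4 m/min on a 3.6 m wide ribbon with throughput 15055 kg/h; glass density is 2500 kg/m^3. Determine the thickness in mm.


Ribbon cross-section from mass balance:
  Volume rate = throughput / density = 15055 / 2500 = 6.022 m^3/h
  thickness = volume rate / (speed * 60 * width), i.e.
  thickness = throughput / (60 * speed * width * density) * 1000
  thickness = 15055 / (60 * 3.4 * 3.6 * 2500) * 1000 = 8.2 mm

8.2 mm


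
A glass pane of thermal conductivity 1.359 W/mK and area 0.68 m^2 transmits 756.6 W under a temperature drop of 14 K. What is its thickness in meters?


Fourier's law: t = k * A * dT / Q
  t = 1.359 * 0.68 * 14 / 756.6
  t = 12.93768 / 756.6 = 0.0171 m

0.0171 m


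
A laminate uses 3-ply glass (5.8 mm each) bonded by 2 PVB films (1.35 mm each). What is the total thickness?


Total thickness = glass contribution + PVB contribution
  Glass: 3 * 5.8 = 17.4 mm
  PVB: 2 * 1.35 = 2.7 mm
  Total = 17.4 + 2.7 = 20.1 mm

20.1 mm


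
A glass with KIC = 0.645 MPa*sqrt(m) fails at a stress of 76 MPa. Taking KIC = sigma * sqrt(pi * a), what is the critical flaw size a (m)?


Rearrange KIC = sigma * sqrt(pi * a):
  sqrt(pi * a) = KIC / sigma
  sqrt(pi * a) = 0.645 / 76 = 0.008487
  a = (KIC / sigma)^2 / pi
  a = 0.008487^2 / pi = 0.0000229 m

0.0000229 m


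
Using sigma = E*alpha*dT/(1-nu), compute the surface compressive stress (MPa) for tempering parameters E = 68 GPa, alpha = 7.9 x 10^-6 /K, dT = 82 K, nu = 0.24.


Tempering stress: sigma = E * alpha * dT / (1 - nu)
  E (MPa) = 68 * 1000 = 68000
  Numerator = 68000 * (7.9 x 10^-6) * 82 = 44.0504
  Denominator = 1 - 0.24 = 0.76
  sigma = 44.0504 / 0.76 = 58.0 MPa

58.0 MPa


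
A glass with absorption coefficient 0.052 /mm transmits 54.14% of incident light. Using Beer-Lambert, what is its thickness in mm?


Rearrange T = exp(-alpha * thickness):
  thickness = -ln(T) / alpha
  T = 54.14/100 = 0.5414
  ln(T) = -0.6136
  -ln(T) = 0.6136
  thickness = 0.6136 / 0.052 = 11.8 mm

11.8 mm


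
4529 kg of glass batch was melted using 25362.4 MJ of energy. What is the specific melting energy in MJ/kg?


Rearrange E = m * s for s:
  s = E / m
  s = 25362.4 / 4529 = 5.6 MJ/kg

5.6 MJ/kg


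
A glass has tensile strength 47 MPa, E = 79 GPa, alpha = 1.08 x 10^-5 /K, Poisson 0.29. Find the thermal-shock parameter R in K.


Thermal shock resistance: R = sigma * (1 - nu) / (E * alpha)
  Numerator = 47 * (1 - 0.29) = 33.37
  Denominator = 79 * 1000 * (1.08 x 10^-5) = 0.8532
  R = 33.37 / 0.8532 = 39.1 K

39.1 K


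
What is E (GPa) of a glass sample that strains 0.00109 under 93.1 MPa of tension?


Young's modulus: E = stress / strain
  E = 93.1 MPa / 0.00109 = 85412.84 MPa
Convert to GPa: 85412.84 / 1000 = 85.41 GPa

85.41 GPa


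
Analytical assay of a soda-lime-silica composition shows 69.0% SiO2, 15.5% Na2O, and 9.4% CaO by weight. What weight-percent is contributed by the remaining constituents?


Sum the three major oxides:
  SiO2 + Na2O + CaO = 69.0 + 15.5 + 9.4 = 93.9%
Subtract from 100%:
  Others = 100 - 93.9 = 6.1%

6.1%


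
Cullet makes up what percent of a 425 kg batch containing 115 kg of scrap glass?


Cullet ratio = (cullet mass / total batch mass) * 100
  Ratio = 115 / 425 * 100 = 27.06%

27.06%


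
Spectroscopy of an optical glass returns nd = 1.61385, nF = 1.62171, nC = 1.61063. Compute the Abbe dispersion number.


Abbe number formula: Vd = (nd - 1) / (nF - nC)
  nd - 1 = 1.61385 - 1 = 0.61385
  nF - nC = 1.62171 - 1.61063 = 0.01108
  Vd = 0.61385 / 0.01108 = 55.4

55.4


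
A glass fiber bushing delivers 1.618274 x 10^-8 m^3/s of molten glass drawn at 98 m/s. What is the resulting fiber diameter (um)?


Cross-sectional area from continuity:
  A = Q / v = 1.618274 x 10^-8 / 98 = 1.6513 x 10^-10 m^2
Diameter from circular cross-section:
  d = sqrt(4A / pi) * 10^6 (m -> um)
  d = sqrt(4 * 1.6513 x 10^-10 / pi) * 10^6 = 14.5 um

14.5 um


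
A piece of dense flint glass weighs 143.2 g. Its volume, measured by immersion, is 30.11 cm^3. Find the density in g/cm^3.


Use the definition of density:
  rho = mass / volume
  rho = 143.2 / 30.11 = 4.756 g/cm^3

4.756 g/cm^3


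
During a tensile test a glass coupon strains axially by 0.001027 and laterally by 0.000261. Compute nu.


Poisson's ratio: nu = lateral strain / axial strain
  nu = 0.000261 / 0.001027 = 0.2541

0.2541


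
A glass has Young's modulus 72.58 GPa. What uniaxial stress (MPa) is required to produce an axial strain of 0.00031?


Rearrange E = sigma / epsilon:
  sigma = E * epsilon
  E (MPa) = 72.58 * 1000 = 72580
  sigma = 72580 * 0.00031 = 22.5 MPa

22.5 MPa


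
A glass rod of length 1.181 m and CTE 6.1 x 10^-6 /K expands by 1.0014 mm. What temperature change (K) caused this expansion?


Rearrange dL = alpha * L0 * dT for dT:
  dT = dL / (alpha * L0)
  dL (m) = 1.0014 / 1000 = 0.0010014
  dT = 0.0010014 / ((6.1 x 10^-6) * 1.181) = 139.0 K

139.0 K


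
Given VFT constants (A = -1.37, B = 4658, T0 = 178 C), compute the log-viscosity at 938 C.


VFT equation: log(eta) = A + B / (T - T0)
  T - T0 = 938 - 178 = 760
  B / (T - T0) = 4658 / 760 = 6.129
  log(eta) = -1.37 + 6.129 = 4.759

4.759


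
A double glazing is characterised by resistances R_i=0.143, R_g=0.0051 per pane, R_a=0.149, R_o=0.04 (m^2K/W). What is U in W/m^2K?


Total thermal resistance (series):
  R_total = R_in + R_glass + R_air + R_glass + R_out
  R_total = 0.143 + 0.0051 + 0.149 + 0.0051 + 0.04 = 0.3422 m^2K/W
U-value = 1 / R_total = 1 / 0.3422 = 2.922 W/m^2K

2.922 W/m^2K


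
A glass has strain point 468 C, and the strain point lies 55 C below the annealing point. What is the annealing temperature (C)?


T_anneal = T_strain + gap:
  T_anneal = 468 + 55 = 523 C

523 C


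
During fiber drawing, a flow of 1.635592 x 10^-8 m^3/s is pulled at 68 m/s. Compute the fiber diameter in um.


Cross-sectional area from continuity:
  A = Q / v = 1.635592 x 10^-8 / 68 = 2.405282 x 10^-10 m^2
Diameter from circular cross-section:
  d = sqrt(4A / pi) * 10^6 (m -> um)
  d = sqrt(4 * 2.405282 x 10^-10 / pi) * 10^6 = 17.5 um

17.5 um


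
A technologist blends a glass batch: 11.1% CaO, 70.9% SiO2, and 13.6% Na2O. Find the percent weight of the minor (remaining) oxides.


Sum the three major oxides:
  SiO2 + Na2O + CaO = 70.9 + 13.6 + 11.1 = 95.6%
Subtract from 100%:
  Others = 100 - 95.6 = 4.4%

4.4%


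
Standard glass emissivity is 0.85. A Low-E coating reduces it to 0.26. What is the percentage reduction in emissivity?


Percentage reduction = (1 - coated/uncoated) * 100
  Ratio = 0.26 / 0.85 = 0.3059
  Reduction = (1 - 0.3059) * 100 = 69.4%

69.4%


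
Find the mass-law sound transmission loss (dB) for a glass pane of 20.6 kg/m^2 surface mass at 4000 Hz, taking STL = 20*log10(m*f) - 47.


Mass law: STL = 20 * log10(m * f) - 47
  m * f = 20.6 * 4000 = 82400
  log10(82400) = 4.91593
  STL = 20 * 4.91593 - 47 = 98.3186 - 47 = 51.3 dB

51.3 dB


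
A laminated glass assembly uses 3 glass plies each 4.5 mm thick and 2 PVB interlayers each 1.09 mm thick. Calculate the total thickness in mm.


Total thickness = glass contribution + PVB contribution
  Glass: 3 * 4.5 = 13.5 mm
  PVB: 2 * 1.09 = 2.18 mm
  Total = 13.5 + 2.18 = 15.68 mm

15.68 mm


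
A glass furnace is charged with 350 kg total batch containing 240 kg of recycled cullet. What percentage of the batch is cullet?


Cullet ratio = (cullet mass / total batch mass) * 100
  Ratio = 240 / 350 * 100 = 68.57%

68.57%


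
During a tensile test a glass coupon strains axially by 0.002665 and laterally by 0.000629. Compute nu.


Poisson's ratio: nu = lateral strain / axial strain
  nu = 0.000629 / 0.002665 = 0.236

0.236


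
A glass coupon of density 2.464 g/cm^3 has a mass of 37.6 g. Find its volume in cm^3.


Rearrange rho = m / V:
  V = m / rho
  V = 37.6 / 2.464 = 15.26 cm^3

15.26 cm^3


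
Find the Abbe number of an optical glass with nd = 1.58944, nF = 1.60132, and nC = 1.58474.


Abbe number formula: Vd = (nd - 1) / (nF - nC)
  nd - 1 = 1.58944 - 1 = 0.58944
  nF - nC = 1.60132 - 1.58474 = 0.01658
  Vd = 0.58944 / 0.01658 = 35.55

35.55


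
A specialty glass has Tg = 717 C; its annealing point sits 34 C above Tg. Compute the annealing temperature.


The annealing temperature is Tg plus the offset:
  T_anneal = 717 + 34 = 751 C

751 C


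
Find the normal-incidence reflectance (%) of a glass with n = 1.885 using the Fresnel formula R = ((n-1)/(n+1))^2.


Fresnel reflectance at normal incidence:
  R = ((n - 1)/(n + 1))^2
  (n - 1)/(n + 1) = (1.885 - 1)/(1.885 + 1) = 0.306759
  R = 0.306759^2 = 0.0941011
  R(%) = 0.0941011 * 100 = 9.41%

9.41%


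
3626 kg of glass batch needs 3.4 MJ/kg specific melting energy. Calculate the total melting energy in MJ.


Total energy = mass * specific energy
  E = 3626 * 3.4 = 12328.4 MJ

12328.4 MJ


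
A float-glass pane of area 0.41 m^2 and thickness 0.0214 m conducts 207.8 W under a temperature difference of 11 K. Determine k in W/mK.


Fourier's law rearranged: k = Q * t / (A * dT)
  Numerator = 207.8 * 0.0214 = 4.44692
  Denominator = 0.41 * 11 = 4.51
  k = 4.44692 / 4.51 = 0.986 W/mK

0.986 W/mK


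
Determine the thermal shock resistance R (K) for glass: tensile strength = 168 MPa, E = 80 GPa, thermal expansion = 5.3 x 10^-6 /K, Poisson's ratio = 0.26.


Thermal shock resistance: R = sigma * (1 - nu) / (E * alpha)
  Numerator = 168 * (1 - 0.26) = 124.32
  Denominator = 80 * 1000 * (5.3 x 10^-6) = 0.424
  R = 124.32 / 0.424 = 293.2 K

293.2 K


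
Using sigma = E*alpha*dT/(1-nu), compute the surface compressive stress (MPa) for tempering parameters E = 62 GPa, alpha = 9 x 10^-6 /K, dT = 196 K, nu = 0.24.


Tempering stress: sigma = E * alpha * dT / (1 - nu)
  E (MPa) = 62 * 1000 = 62000
  Numerator = 62000 * (9 x 10^-6) * 196 = 109.368
  Denominator = 1 - 0.24 = 0.76
  sigma = 109.368 / 0.76 = 143.9 MPa

143.9 MPa


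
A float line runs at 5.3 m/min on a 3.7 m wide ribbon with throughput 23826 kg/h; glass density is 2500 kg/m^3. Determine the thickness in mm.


Ribbon cross-section from mass balance:
  Volume rate = throughput / density = 23826 / 2500 = 9.5304 m^3/h
  thickness = volume rate / (speed * 60 * width), i.e.
  thickness = throughput / (60 * speed * width * density) * 1000
  thickness = 23826 / (60 * 5.3 * 3.7 * 2500) * 1000 = 8.1 mm

8.1 mm


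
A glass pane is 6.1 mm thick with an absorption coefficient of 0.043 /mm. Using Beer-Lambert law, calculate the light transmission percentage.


Beer-Lambert law: T = exp(-alpha * thickness)
  exponent = -0.043 * 6.1 = -0.2623
  T = exp(-0.2623) = 0.7693
  Percentage = 0.7693 * 100 = 76.93%

76.93%


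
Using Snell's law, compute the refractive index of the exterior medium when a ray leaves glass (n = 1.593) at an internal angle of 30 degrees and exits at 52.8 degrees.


Apply Snell's law: n1 * sin(theta1) = n2 * sin(theta2)
  n2 = n1 * sin(theta1) / sin(theta2)
  sin(30) = 0.5
  sin(52.8) = 0.79653
  n2 = 1.593 * 0.5 / 0.79653 = 1.0

1.0


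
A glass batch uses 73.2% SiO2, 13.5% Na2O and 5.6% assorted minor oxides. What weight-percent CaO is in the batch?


Pieces sum to 100%:
  CaO = 100 - (SiO2 + Na2O + others)
  CaO = 100 - (73.2 + 13.5 + 5.6) = 7.7%

7.7%


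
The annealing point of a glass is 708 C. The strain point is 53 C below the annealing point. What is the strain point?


Strain point = annealing point - difference:
  T_strain = 708 - 53 = 655 C

655 C


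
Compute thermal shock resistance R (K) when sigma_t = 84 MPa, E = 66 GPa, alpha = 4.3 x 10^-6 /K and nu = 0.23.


Thermal shock resistance: R = sigma * (1 - nu) / (E * alpha)
  Numerator = 84 * (1 - 0.23) = 64.68
  Denominator = 66 * 1000 * (4.3 x 10^-6) = 0.2838
  R = 64.68 / 0.2838 = 227.9 K

227.9 K


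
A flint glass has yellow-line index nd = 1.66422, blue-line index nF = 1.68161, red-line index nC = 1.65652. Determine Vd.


Abbe number formula: Vd = (nd - 1) / (nF - nC)
  nd - 1 = 1.66422 - 1 = 0.66422
  nF - nC = 1.68161 - 1.65652 = 0.02509
  Vd = 0.66422 / 0.02509 = 26.47

26.47


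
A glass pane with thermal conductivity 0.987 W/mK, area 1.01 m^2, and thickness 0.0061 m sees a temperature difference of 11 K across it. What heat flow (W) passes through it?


Fourier's law: Q = k * A * dT / t
  Q = 0.987 * 1.01 * 11 / 0.0061
  Q = 10.96557 / 0.0061 = 1797.6 W

1797.6 W


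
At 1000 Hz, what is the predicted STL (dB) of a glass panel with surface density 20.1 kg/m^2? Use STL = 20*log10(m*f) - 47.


Mass law: STL = 20 * log10(m * f) - 47
  m * f = 20.1 * 1000 = 20100
  log10(20100) = 4.3032
  STL = 20 * 4.3032 - 47 = 86.064 - 47 = 39.1 dB

39.1 dB


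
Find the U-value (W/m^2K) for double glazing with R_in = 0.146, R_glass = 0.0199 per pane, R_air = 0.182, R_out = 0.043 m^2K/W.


Total thermal resistance (series):
  R_total = R_in + R_glass + R_air + R_glass + R_out
  R_total = 0.146 + 0.0199 + 0.182 + 0.0199 + 0.043 = 0.4108 m^2K/W
U-value = 1 / R_total = 1 / 0.4108 = 2.434 W/m^2K

2.434 W/m^2K


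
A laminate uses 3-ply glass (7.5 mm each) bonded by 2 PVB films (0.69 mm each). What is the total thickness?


Total thickness = glass contribution + PVB contribution
  Glass: 3 * 7.5 = 22.5 mm
  PVB: 2 * 0.69 = 1.38 mm
  Total = 22.5 + 1.38 = 23.88 mm

23.88 mm


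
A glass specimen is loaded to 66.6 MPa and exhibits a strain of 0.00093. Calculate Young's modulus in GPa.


Young's modulus: E = stress / strain
  E = 66.6 MPa / 0.00093 = 71612.9 MPa
Convert to GPa: 71612.9 / 1000 = 71.61 GPa

71.61 GPa


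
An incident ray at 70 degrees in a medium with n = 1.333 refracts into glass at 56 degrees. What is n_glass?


Apply Snell's law: n1 * sin(theta1) = n2 * sin(theta2)
  n2 = n1 * sin(theta1) / sin(theta2)
  sin(70) = 0.939693
  sin(56) = 0.829038
  n2 = 1.333 * 0.939693 / 0.829038 = 1.5109

1.5109


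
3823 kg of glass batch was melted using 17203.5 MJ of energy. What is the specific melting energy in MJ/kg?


Rearrange E = m * s for s:
  s = E / m
  s = 17203.5 / 3823 = 4.5 MJ/kg

4.5 MJ/kg


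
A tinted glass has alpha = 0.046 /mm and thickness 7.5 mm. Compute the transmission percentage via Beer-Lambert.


Beer-Lambert law: T = exp(-alpha * thickness)
  exponent = -0.046 * 7.5 = -0.345
  T = exp(-0.345) = 0.7082
  Percentage = 0.7082 * 100 = 70.82%

70.82%


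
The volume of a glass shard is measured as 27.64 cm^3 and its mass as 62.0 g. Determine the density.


Use the definition of density:
  rho = mass / volume
  rho = 62.0 / 27.64 = 2.243 g/cm^3

2.243 g/cm^3
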